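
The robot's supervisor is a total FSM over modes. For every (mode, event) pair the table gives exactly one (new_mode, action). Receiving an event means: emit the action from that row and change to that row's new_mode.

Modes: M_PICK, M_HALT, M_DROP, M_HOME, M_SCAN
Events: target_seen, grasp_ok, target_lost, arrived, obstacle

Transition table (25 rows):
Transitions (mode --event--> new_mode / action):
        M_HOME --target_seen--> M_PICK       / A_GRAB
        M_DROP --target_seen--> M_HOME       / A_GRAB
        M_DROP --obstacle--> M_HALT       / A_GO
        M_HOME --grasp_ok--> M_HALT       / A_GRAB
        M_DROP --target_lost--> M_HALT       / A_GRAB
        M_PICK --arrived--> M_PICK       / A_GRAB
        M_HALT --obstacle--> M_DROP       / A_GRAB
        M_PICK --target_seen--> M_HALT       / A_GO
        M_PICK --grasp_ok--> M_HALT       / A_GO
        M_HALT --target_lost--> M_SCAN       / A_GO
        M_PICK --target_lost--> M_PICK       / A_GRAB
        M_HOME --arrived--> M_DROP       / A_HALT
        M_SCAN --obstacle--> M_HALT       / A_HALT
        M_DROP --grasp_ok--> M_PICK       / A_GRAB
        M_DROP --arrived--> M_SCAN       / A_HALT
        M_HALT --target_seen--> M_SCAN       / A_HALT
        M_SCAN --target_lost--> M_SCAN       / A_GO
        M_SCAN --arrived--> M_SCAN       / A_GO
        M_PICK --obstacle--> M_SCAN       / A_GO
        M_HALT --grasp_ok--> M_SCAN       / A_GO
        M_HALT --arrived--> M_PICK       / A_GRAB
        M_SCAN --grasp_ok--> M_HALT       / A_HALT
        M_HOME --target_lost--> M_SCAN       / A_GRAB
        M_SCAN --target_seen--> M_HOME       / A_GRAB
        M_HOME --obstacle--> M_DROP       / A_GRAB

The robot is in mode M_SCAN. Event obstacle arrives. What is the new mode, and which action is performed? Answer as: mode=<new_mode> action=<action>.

current mode = M_SCAN; filter table to that mode:
  (M_SCAN, obstacle) → (M_HALT, A_HALT)  ← event matches
  (M_SCAN, target_lost) → (M_SCAN, A_GO)
  (M_SCAN, arrived) → (M_SCAN, A_GO)
  (M_SCAN, grasp_ok) → (M_HALT, A_HALT)
  (M_SCAN, target_seen) → (M_HOME, A_GRAB)
event = obstacle selects (M_HALT, A_HALT)

mode=M_HALT action=A_HALT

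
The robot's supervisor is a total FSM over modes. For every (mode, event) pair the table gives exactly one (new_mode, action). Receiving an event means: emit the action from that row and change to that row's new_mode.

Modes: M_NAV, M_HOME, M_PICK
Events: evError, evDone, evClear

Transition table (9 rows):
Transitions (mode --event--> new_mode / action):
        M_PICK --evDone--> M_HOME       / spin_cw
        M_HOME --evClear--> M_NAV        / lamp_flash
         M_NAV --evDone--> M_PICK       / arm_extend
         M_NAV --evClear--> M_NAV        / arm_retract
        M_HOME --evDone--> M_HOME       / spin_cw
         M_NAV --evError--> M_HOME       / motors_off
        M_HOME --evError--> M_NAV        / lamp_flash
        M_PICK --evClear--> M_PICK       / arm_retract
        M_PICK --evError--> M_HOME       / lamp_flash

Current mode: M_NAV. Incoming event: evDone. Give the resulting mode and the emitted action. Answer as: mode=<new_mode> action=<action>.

current mode = M_NAV; filter table to that mode:
  (M_NAV, evDone) → (M_PICK, arm_extend)  ← event matches
  (M_NAV, evClear) → (M_NAV, arm_retract)
  (M_NAV, evError) → (M_HOME, motors_off)
event = evDone selects (M_PICK, arm_extend)

mode=M_PICK action=arm_extend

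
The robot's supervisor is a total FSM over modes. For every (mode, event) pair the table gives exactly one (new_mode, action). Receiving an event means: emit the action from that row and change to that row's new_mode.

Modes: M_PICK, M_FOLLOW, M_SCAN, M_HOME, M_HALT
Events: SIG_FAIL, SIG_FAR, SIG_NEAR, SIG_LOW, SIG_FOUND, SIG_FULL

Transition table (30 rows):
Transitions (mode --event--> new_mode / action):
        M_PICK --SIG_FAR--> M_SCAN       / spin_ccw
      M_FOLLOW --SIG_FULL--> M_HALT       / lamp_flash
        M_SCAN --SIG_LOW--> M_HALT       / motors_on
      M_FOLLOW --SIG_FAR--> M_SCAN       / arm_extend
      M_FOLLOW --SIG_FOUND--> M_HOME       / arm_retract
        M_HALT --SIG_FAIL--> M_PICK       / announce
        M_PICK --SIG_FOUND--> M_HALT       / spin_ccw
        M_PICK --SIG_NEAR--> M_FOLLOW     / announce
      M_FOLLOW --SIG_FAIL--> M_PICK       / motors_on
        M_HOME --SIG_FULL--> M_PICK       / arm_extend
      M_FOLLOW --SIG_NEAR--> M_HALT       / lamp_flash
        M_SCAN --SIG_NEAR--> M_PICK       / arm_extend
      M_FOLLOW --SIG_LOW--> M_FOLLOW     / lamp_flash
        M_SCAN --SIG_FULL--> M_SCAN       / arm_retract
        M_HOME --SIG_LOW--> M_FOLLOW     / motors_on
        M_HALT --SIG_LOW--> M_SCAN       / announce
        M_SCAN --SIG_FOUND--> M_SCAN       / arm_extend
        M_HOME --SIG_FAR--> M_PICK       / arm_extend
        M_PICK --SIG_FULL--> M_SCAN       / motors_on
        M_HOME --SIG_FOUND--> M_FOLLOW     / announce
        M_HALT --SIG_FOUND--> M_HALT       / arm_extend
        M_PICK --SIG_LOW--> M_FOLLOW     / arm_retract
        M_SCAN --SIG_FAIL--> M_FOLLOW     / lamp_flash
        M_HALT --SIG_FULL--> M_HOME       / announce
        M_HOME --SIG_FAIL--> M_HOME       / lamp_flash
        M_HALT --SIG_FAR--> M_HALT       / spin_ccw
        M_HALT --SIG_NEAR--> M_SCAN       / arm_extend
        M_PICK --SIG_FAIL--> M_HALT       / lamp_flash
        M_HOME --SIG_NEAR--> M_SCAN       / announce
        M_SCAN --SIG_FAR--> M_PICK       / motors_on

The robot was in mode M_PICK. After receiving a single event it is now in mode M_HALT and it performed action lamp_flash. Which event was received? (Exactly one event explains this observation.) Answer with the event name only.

SIG_FAIL

try SIG_FAIL: (M_PICK, SIG_FAIL) → (M_HALT, lamp_flash)  ← matches
try SIG_FAR: (M_PICK, SIG_FAR) → (M_SCAN, spin_ccw)
try SIG_NEAR: (M_PICK, SIG_NEAR) → (M_FOLLOW, announce)
try SIG_LOW: (M_PICK, SIG_LOW) → (M_FOLLOW, arm_retract)
try SIG_FOUND: (M_PICK, SIG_FOUND) → (M_HALT, spin_ccw)
try SIG_FULL: (M_PICK, SIG_FULL) → (M_SCAN, motors_on)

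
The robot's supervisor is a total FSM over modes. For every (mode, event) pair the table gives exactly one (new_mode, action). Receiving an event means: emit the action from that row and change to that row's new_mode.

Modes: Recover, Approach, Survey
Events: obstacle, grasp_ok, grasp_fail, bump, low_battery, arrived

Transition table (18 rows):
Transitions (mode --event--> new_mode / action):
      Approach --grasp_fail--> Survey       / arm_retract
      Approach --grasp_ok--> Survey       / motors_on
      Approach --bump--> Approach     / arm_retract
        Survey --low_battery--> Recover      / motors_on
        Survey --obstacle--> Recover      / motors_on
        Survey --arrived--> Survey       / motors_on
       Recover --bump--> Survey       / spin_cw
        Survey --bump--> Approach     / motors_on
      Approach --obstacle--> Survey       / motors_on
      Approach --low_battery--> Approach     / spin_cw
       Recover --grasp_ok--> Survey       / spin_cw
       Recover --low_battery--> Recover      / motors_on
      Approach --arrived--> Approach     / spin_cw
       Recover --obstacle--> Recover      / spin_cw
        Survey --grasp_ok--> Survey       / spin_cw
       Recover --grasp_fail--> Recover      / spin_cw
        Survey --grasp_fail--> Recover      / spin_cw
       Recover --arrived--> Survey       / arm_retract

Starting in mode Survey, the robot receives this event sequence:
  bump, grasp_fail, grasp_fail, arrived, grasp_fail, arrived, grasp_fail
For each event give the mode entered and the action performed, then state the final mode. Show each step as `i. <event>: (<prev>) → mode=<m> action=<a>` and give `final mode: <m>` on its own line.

final mode: Recover

1. bump: (Survey) → mode=Approach action=motors_on
2. grasp_fail: (Approach) → mode=Survey action=arm_retract
3. grasp_fail: (Survey) → mode=Recover action=spin_cw
4. arrived: (Recover) → mode=Survey action=arm_retract
5. grasp_fail: (Survey) → mode=Recover action=spin_cw
6. arrived: (Recover) → mode=Survey action=arm_retract
7. grasp_fail: (Survey) → mode=Recover action=spin_cw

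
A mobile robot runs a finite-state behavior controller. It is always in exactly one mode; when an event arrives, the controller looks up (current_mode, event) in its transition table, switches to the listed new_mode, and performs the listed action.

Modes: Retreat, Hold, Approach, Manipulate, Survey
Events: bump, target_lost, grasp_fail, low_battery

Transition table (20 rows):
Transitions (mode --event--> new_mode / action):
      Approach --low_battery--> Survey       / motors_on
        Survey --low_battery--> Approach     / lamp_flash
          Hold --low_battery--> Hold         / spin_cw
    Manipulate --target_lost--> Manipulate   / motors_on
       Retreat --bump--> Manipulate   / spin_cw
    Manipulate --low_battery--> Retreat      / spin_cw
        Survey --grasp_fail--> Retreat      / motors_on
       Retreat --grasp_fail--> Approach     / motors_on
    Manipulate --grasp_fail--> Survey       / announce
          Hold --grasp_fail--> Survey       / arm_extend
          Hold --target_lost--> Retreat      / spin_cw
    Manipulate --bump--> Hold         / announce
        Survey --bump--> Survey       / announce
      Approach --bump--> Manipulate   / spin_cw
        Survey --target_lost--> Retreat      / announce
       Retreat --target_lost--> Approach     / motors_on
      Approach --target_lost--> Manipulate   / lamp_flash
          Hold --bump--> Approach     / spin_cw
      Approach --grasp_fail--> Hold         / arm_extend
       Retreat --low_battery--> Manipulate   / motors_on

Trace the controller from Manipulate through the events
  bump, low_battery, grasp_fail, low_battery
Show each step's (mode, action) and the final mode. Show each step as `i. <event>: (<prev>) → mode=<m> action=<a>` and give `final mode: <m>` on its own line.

1. bump: (Manipulate) → mode=Hold action=announce
2. low_battery: (Hold) → mode=Hold action=spin_cw
3. grasp_fail: (Hold) → mode=Survey action=arm_extend
4. low_battery: (Survey) → mode=Approach action=lamp_flash

final mode: Approach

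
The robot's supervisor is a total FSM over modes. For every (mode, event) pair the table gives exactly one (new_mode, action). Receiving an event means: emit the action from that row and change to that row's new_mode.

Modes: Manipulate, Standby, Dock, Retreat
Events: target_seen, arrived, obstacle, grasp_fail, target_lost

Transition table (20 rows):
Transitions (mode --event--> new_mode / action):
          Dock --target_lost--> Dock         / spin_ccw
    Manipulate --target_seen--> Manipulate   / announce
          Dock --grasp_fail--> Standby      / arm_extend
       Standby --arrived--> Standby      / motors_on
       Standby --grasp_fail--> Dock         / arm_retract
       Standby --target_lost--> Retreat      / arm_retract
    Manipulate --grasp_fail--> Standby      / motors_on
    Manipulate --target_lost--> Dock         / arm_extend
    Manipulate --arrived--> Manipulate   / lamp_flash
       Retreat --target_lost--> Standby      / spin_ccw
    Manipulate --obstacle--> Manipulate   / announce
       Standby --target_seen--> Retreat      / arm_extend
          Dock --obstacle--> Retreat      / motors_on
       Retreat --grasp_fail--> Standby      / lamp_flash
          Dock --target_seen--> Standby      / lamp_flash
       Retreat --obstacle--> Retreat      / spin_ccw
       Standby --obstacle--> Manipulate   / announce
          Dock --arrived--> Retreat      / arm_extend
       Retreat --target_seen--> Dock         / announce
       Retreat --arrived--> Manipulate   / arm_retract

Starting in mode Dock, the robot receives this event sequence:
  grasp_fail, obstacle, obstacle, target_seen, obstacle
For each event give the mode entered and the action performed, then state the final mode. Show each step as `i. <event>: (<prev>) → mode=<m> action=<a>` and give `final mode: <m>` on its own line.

1. grasp_fail: (Dock) → mode=Standby action=arm_extend
2. obstacle: (Standby) → mode=Manipulate action=announce
3. obstacle: (Manipulate) → mode=Manipulate action=announce
4. target_seen: (Manipulate) → mode=Manipulate action=announce
5. obstacle: (Manipulate) → mode=Manipulate action=announce

final mode: Manipulate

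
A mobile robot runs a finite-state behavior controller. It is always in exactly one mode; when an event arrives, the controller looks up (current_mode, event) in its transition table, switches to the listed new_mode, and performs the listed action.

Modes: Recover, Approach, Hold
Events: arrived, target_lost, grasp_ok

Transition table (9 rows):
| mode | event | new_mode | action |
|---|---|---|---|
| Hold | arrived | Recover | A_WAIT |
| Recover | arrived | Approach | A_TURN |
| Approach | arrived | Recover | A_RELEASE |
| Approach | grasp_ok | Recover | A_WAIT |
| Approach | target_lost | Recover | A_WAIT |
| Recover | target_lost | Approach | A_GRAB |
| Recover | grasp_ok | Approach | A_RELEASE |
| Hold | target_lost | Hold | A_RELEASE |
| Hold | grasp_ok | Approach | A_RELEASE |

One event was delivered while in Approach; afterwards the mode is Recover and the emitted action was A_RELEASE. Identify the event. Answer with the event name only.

arrived

try arrived: (Approach, arrived) → (Recover, A_RELEASE)  ← matches
try target_lost: (Approach, target_lost) → (Recover, A_WAIT)
try grasp_ok: (Approach, grasp_ok) → (Recover, A_WAIT)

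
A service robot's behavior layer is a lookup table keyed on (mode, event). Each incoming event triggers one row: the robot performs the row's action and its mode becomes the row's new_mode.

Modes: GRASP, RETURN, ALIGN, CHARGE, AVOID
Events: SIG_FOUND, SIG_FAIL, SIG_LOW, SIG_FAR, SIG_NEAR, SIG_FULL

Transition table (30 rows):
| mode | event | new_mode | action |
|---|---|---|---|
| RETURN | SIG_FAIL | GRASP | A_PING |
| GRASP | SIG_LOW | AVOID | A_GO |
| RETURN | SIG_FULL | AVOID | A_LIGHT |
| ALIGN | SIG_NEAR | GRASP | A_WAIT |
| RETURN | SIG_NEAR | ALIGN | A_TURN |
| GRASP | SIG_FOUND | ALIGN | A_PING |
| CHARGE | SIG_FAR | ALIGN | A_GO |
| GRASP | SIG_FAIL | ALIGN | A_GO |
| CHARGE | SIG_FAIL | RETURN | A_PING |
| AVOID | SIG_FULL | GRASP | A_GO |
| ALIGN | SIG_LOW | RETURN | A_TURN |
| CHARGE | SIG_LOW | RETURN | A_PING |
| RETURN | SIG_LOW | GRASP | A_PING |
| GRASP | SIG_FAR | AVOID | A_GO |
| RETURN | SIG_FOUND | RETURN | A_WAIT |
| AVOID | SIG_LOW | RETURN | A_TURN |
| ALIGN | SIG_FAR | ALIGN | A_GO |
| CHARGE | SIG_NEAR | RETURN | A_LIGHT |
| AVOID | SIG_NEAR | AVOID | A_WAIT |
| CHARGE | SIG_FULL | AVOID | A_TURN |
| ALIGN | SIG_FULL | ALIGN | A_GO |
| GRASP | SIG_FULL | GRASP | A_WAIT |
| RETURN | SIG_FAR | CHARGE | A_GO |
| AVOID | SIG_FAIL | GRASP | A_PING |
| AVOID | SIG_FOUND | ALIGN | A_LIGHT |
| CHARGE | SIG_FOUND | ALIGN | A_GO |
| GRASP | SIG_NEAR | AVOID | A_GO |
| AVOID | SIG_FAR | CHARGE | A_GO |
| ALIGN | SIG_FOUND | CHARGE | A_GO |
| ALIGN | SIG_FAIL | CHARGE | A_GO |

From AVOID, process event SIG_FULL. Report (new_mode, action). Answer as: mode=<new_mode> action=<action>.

current mode = AVOID; filter table to that mode:
  (AVOID, SIG_FULL) → (GRASP, A_GO)  ← event matches
  (AVOID, SIG_LOW) → (RETURN, A_TURN)
  (AVOID, SIG_NEAR) → (AVOID, A_WAIT)
  (AVOID, SIG_FAIL) → (GRASP, A_PING)
  (AVOID, SIG_FOUND) → (ALIGN, A_LIGHT)
  (AVOID, SIG_FAR) → (CHARGE, A_GO)
event = SIG_FULL selects (GRASP, A_GO)

mode=GRASP action=A_GO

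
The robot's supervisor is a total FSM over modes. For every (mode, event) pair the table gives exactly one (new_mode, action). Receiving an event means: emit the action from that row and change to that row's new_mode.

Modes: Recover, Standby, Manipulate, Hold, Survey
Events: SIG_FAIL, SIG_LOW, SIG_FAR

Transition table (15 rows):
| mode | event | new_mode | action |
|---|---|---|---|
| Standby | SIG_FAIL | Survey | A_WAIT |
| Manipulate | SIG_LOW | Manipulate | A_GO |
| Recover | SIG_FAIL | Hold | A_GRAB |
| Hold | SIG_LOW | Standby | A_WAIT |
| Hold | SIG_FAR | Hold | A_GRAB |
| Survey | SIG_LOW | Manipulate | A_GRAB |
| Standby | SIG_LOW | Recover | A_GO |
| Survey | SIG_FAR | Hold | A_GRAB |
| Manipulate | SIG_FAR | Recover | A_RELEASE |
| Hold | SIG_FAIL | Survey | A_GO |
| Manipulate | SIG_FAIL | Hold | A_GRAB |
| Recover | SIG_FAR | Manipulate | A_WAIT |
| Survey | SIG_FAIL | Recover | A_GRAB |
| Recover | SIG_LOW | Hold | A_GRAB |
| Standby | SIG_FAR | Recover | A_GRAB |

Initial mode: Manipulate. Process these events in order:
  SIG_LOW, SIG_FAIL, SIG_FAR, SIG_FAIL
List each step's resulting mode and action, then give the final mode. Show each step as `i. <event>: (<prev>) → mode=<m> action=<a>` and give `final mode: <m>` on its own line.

final mode: Survey

1. SIG_LOW: (Manipulate) → mode=Manipulate action=A_GO
2. SIG_FAIL: (Manipulate) → mode=Hold action=A_GRAB
3. SIG_FAR: (Hold) → mode=Hold action=A_GRAB
4. SIG_FAIL: (Hold) → mode=Survey action=A_GO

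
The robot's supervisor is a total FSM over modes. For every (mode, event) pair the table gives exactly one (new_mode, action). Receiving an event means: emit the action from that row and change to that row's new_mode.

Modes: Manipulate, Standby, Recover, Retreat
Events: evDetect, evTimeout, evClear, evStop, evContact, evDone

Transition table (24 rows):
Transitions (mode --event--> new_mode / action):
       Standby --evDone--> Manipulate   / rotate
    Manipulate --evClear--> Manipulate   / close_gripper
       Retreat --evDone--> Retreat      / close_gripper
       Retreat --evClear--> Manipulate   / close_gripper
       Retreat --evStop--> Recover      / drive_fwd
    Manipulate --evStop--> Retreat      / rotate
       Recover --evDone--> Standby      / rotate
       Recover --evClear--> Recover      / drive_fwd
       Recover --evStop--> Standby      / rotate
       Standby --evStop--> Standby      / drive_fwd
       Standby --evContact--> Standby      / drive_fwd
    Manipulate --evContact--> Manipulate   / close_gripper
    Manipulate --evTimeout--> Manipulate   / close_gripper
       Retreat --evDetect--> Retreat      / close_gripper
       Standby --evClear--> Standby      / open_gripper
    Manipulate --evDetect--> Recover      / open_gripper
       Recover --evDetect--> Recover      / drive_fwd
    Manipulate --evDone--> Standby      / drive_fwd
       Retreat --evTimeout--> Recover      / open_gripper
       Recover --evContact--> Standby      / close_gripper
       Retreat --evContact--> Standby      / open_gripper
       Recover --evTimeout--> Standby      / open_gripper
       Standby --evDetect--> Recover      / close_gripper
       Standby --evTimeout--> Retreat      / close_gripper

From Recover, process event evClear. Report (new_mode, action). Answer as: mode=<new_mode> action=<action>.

current mode = Recover; filter table to that mode:
  (Recover, evDone) → (Standby, rotate)
  (Recover, evClear) → (Recover, drive_fwd)  ← event matches
  (Recover, evStop) → (Standby, rotate)
  (Recover, evDetect) → (Recover, drive_fwd)
  (Recover, evContact) → (Standby, close_gripper)
  (Recover, evTimeout) → (Standby, open_gripper)
event = evClear selects (Recover, drive_fwd)

mode=Recover action=drive_fwd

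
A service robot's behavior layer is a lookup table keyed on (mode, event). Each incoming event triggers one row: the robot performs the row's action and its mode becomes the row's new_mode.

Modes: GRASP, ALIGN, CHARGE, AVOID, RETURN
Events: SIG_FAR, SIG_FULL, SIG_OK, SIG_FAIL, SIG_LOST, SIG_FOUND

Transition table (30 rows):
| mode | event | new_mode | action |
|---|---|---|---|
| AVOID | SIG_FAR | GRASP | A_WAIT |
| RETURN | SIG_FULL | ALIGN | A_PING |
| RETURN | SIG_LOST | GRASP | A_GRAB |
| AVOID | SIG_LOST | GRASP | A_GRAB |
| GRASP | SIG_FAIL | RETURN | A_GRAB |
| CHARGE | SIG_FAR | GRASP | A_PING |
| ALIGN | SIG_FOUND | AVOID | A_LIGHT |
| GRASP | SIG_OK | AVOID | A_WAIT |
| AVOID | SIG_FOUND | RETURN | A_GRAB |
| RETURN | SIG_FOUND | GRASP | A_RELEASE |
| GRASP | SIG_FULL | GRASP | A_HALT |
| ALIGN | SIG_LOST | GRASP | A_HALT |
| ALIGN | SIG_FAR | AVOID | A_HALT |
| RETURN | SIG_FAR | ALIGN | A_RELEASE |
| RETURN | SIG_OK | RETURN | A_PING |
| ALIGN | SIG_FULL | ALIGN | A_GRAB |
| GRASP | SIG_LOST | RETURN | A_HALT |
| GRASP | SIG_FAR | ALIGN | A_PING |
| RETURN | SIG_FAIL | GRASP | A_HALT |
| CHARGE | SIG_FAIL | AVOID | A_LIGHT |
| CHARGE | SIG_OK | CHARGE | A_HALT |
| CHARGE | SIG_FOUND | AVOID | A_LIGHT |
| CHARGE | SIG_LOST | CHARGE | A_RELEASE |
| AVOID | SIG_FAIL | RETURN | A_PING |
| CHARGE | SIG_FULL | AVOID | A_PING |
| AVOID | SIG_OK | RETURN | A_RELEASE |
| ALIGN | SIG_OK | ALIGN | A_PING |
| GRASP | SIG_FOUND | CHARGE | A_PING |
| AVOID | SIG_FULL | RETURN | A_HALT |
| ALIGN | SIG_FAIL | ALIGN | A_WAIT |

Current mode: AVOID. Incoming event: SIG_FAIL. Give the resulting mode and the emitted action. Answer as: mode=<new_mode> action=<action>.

mode=RETURN action=A_PING

current mode = AVOID; filter table to that mode:
  (AVOID, SIG_FAR) → (GRASP, A_WAIT)
  (AVOID, SIG_LOST) → (GRASP, A_GRAB)
  (AVOID, SIG_FOUND) → (RETURN, A_GRAB)
  (AVOID, SIG_FAIL) → (RETURN, A_PING)  ← event matches
  (AVOID, SIG_OK) → (RETURN, A_RELEASE)
  (AVOID, SIG_FULL) → (RETURN, A_HALT)
event = SIG_FAIL selects (RETURN, A_PING)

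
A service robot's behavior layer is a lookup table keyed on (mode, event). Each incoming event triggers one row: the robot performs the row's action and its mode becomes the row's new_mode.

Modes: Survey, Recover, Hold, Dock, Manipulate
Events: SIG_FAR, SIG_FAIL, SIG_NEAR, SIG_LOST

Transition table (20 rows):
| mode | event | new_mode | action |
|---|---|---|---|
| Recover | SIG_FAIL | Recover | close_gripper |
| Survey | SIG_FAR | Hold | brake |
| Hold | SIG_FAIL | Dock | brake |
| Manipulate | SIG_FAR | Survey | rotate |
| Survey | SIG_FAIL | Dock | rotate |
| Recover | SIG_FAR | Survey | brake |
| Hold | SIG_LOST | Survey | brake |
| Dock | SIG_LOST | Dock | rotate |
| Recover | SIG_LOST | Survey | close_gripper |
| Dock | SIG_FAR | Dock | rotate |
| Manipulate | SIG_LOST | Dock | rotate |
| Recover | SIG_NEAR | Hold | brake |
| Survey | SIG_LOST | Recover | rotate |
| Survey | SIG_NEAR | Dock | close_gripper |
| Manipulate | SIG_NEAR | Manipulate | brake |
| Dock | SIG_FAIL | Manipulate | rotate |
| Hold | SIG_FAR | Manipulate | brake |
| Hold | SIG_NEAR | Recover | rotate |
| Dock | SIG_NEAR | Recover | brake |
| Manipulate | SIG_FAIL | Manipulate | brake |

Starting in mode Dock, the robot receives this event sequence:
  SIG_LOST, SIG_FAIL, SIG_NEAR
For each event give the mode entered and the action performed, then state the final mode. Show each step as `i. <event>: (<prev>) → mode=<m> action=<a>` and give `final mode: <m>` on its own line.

final mode: Manipulate

1. SIG_LOST: (Dock) → mode=Dock action=rotate
2. SIG_FAIL: (Dock) → mode=Manipulate action=rotate
3. SIG_NEAR: (Manipulate) → mode=Manipulate action=brake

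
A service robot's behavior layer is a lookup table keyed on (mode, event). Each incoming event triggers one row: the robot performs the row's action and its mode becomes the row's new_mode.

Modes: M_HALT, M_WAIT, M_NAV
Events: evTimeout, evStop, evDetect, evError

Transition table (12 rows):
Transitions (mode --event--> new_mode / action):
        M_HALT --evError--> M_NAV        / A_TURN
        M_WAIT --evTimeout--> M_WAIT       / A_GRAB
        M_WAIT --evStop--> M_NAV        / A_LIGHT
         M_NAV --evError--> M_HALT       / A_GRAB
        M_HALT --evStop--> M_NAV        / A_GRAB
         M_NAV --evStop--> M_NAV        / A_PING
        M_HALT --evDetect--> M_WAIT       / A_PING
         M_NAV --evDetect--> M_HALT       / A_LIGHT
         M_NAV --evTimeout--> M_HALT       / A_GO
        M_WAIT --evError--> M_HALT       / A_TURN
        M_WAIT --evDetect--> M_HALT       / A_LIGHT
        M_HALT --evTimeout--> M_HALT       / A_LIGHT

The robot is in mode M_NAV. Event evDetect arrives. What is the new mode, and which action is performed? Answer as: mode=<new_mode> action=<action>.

current mode = M_NAV; filter table to that mode:
  (M_NAV, evError) → (M_HALT, A_GRAB)
  (M_NAV, evStop) → (M_NAV, A_PING)
  (M_NAV, evDetect) → (M_HALT, A_LIGHT)  ← event matches
  (M_NAV, evTimeout) → (M_HALT, A_GO)
event = evDetect selects (M_HALT, A_LIGHT)

mode=M_HALT action=A_LIGHT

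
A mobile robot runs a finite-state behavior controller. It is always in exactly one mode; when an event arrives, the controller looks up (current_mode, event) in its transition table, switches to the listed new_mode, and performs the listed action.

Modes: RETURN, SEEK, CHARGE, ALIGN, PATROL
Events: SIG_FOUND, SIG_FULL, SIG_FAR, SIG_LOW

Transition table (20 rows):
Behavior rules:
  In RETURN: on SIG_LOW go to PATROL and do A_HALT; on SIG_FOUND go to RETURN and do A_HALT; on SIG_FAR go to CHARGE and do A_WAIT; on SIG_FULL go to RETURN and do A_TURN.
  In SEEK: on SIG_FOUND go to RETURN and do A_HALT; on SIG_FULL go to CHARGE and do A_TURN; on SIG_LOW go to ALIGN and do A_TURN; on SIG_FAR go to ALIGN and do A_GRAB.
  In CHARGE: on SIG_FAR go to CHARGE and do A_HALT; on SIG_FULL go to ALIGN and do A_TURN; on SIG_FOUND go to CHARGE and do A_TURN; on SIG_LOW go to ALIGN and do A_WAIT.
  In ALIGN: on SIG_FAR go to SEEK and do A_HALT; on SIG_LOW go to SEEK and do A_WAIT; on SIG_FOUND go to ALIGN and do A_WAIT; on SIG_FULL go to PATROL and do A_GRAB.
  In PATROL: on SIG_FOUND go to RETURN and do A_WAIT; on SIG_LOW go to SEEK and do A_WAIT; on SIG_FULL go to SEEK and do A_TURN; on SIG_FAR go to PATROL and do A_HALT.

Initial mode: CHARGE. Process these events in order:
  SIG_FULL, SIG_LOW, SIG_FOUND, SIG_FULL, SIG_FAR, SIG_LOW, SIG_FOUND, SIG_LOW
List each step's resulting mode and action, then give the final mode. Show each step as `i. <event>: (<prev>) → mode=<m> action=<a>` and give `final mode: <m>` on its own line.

final mode: SEEK

1. SIG_FULL: (CHARGE) → mode=ALIGN action=A_TURN
2. SIG_LOW: (ALIGN) → mode=SEEK action=A_WAIT
3. SIG_FOUND: (SEEK) → mode=RETURN action=A_HALT
4. SIG_FULL: (RETURN) → mode=RETURN action=A_TURN
5. SIG_FAR: (RETURN) → mode=CHARGE action=A_WAIT
6. SIG_LOW: (CHARGE) → mode=ALIGN action=A_WAIT
7. SIG_FOUND: (ALIGN) → mode=ALIGN action=A_WAIT
8. SIG_LOW: (ALIGN) → mode=SEEK action=A_WAIT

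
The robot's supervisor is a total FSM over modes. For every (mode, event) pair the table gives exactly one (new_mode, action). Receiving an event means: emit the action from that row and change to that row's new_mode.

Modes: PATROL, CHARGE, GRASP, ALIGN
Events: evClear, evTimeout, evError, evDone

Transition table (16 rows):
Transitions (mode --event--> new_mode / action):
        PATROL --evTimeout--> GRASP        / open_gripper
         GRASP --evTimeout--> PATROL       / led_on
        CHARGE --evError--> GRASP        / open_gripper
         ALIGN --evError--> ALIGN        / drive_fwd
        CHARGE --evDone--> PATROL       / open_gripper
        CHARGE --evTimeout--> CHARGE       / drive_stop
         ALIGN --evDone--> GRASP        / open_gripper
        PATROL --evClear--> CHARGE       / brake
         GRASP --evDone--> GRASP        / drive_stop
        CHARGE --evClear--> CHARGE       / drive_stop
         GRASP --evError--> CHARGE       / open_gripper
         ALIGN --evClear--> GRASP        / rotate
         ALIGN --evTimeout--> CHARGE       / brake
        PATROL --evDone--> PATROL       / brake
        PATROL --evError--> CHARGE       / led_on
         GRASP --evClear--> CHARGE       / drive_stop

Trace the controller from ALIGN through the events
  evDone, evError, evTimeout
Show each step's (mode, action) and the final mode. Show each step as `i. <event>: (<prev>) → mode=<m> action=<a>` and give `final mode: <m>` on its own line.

1. evDone: (ALIGN) → mode=GRASP action=open_gripper
2. evError: (GRASP) → mode=CHARGE action=open_gripper
3. evTimeout: (CHARGE) → mode=CHARGE action=drive_stop

final mode: CHARGE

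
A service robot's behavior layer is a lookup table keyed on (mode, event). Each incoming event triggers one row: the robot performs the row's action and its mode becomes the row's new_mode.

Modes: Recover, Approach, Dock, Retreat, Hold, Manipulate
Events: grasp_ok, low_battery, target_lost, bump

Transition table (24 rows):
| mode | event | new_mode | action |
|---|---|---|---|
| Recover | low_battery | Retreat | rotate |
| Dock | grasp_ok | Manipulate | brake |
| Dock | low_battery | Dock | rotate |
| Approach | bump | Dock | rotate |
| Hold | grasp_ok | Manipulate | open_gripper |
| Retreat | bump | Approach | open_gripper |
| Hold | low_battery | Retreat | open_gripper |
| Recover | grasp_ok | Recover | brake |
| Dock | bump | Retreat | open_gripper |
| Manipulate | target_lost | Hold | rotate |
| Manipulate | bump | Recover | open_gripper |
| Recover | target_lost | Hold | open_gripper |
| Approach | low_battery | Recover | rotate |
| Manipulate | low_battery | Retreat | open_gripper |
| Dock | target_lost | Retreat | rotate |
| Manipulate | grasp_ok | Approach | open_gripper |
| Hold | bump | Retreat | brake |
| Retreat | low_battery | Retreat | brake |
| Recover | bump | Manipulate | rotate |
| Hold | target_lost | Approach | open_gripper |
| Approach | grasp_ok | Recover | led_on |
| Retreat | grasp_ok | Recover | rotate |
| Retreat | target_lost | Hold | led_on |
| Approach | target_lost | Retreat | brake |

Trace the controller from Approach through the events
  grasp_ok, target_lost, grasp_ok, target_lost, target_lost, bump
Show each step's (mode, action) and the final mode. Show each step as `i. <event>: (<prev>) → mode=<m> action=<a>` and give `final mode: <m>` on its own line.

final mode: Dock

1. grasp_ok: (Approach) → mode=Recover action=led_on
2. target_lost: (Recover) → mode=Hold action=open_gripper
3. grasp_ok: (Hold) → mode=Manipulate action=open_gripper
4. target_lost: (Manipulate) → mode=Hold action=rotate
5. target_lost: (Hold) → mode=Approach action=open_gripper
6. bump: (Approach) → mode=Dock action=rotate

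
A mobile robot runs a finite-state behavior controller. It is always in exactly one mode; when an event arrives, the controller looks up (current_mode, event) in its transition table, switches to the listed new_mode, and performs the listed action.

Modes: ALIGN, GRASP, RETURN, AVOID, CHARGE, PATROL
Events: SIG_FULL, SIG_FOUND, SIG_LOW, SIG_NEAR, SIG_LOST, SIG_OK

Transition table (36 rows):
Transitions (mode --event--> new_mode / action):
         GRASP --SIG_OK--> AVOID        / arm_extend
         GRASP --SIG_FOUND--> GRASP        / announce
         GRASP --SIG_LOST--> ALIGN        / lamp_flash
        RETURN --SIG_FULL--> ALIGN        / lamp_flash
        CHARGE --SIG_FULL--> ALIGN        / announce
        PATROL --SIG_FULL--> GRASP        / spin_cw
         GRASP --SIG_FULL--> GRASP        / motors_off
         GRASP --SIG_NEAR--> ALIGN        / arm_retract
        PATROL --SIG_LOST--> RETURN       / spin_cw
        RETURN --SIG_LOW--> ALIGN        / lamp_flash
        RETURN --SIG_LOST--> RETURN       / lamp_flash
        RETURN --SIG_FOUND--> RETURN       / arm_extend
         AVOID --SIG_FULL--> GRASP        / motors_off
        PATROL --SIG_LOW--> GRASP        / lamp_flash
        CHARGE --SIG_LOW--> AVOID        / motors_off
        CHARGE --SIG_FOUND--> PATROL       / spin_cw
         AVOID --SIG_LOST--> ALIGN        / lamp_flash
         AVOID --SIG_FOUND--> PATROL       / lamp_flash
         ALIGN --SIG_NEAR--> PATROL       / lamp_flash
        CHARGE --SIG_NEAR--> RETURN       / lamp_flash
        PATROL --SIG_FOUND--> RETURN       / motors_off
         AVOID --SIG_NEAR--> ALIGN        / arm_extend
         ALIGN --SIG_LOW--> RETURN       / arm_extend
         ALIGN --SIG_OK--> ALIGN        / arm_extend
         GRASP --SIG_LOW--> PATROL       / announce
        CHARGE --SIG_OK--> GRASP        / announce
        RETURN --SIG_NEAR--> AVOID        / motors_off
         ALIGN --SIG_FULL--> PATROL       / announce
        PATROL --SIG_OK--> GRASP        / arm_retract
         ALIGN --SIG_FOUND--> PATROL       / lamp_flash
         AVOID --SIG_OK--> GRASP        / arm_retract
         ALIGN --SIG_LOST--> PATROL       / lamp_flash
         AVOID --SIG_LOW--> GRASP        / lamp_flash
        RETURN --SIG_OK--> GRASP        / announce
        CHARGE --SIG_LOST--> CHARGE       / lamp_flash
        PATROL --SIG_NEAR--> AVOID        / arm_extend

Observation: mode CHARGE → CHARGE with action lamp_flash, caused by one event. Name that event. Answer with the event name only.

SIG_LOST

try SIG_FULL: (CHARGE, SIG_FULL) → (ALIGN, announce)
try SIG_FOUND: (CHARGE, SIG_FOUND) → (PATROL, spin_cw)
try SIG_LOW: (CHARGE, SIG_LOW) → (AVOID, motors_off)
try SIG_NEAR: (CHARGE, SIG_NEAR) → (RETURN, lamp_flash)
try SIG_LOST: (CHARGE, SIG_LOST) → (CHARGE, lamp_flash)  ← matches
try SIG_OK: (CHARGE, SIG_OK) → (GRASP, announce)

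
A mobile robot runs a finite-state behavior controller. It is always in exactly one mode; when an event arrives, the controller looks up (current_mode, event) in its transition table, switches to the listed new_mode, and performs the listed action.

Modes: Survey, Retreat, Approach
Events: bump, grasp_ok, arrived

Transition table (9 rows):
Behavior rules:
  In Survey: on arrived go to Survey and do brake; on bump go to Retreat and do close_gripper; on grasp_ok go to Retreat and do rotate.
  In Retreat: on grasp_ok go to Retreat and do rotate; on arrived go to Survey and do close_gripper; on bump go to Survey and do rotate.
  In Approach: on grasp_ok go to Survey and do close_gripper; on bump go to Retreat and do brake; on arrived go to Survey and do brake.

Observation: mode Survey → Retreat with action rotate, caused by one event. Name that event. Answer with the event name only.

try bump: (Survey, bump) → (Retreat, close_gripper)
try grasp_ok: (Survey, grasp_ok) → (Retreat, rotate)  ← matches
try arrived: (Survey, arrived) → (Survey, brake)

grasp_ok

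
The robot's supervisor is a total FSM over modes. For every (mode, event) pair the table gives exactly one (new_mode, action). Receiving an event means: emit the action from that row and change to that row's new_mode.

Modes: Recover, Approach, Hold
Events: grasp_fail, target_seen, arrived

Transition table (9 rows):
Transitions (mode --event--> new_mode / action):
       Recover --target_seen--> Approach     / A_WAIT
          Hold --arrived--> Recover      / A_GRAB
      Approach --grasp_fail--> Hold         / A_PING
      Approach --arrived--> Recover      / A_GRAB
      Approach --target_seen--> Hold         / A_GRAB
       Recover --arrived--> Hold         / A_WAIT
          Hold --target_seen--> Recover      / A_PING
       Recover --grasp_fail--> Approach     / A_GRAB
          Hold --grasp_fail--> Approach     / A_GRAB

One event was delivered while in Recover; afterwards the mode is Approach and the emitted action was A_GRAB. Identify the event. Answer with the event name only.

try grasp_fail: (Recover, grasp_fail) → (Approach, A_GRAB)  ← matches
try target_seen: (Recover, target_seen) → (Approach, A_WAIT)
try arrived: (Recover, arrived) → (Hold, A_WAIT)

grasp_fail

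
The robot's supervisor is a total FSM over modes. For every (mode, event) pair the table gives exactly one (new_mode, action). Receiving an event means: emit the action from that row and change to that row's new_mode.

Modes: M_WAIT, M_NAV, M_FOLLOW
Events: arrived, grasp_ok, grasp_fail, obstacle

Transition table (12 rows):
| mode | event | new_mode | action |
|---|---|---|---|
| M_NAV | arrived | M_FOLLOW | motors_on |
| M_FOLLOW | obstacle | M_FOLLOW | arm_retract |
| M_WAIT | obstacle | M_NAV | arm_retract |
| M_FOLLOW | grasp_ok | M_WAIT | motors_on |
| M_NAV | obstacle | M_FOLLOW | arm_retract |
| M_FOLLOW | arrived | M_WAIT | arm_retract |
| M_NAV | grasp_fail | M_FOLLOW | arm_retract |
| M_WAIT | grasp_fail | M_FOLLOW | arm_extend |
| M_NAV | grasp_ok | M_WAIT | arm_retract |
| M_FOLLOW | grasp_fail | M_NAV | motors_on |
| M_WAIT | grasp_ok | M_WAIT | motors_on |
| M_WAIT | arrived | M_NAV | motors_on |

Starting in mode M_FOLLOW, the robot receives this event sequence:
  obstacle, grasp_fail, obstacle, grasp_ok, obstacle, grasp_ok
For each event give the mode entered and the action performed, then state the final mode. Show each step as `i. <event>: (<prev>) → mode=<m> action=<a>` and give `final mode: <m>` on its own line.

1. obstacle: (M_FOLLOW) → mode=M_FOLLOW action=arm_retract
2. grasp_fail: (M_FOLLOW) → mode=M_NAV action=motors_on
3. obstacle: (M_NAV) → mode=M_FOLLOW action=arm_retract
4. grasp_ok: (M_FOLLOW) → mode=M_WAIT action=motors_on
5. obstacle: (M_WAIT) → mode=M_NAV action=arm_retract
6. grasp_ok: (M_NAV) → mode=M_WAIT action=arm_retract

final mode: M_WAIT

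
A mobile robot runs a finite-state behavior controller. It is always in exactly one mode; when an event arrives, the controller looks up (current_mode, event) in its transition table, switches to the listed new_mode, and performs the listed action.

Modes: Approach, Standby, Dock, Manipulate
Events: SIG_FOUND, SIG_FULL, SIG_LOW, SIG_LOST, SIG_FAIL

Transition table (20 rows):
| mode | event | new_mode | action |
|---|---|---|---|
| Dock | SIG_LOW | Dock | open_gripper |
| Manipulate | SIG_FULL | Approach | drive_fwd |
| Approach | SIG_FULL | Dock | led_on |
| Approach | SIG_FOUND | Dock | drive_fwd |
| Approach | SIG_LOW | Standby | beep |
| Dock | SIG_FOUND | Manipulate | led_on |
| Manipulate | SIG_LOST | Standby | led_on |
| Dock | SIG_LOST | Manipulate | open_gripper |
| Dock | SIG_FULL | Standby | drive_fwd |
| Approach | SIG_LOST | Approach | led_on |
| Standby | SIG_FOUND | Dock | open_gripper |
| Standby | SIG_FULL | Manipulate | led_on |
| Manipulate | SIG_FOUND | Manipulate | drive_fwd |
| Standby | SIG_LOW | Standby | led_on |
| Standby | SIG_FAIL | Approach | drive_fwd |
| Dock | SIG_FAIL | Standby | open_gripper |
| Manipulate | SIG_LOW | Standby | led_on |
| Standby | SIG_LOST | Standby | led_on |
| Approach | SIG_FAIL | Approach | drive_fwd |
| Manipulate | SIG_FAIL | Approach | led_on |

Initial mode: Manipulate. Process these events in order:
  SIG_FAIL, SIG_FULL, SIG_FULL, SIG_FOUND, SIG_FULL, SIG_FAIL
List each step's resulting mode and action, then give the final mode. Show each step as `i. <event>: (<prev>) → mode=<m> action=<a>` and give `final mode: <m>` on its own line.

final mode: Approach

1. SIG_FAIL: (Manipulate) → mode=Approach action=led_on
2. SIG_FULL: (Approach) → mode=Dock action=led_on
3. SIG_FULL: (Dock) → mode=Standby action=drive_fwd
4. SIG_FOUND: (Standby) → mode=Dock action=open_gripper
5. SIG_FULL: (Dock) → mode=Standby action=drive_fwd
6. SIG_FAIL: (Standby) → mode=Approach action=drive_fwd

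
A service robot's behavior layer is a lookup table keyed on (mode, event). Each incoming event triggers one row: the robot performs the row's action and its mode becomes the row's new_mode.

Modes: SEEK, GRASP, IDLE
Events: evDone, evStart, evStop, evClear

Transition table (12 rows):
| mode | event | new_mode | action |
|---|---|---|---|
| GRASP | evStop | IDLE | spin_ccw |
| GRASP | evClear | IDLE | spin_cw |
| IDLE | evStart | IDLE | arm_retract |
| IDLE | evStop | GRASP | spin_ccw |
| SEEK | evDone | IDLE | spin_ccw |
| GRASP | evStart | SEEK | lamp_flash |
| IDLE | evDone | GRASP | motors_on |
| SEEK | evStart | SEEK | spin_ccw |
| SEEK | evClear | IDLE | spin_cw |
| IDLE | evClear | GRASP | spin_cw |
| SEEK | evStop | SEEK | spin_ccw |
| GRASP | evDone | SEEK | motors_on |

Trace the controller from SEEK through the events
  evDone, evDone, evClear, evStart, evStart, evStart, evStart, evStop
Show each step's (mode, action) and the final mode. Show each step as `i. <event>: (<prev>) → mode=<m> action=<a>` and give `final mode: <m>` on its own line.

final mode: GRASP

1. evDone: (SEEK) → mode=IDLE action=spin_ccw
2. evDone: (IDLE) → mode=GRASP action=motors_on
3. evClear: (GRASP) → mode=IDLE action=spin_cw
4. evStart: (IDLE) → mode=IDLE action=arm_retract
5. evStart: (IDLE) → mode=IDLE action=arm_retract
6. evStart: (IDLE) → mode=IDLE action=arm_retract
7. evStart: (IDLE) → mode=IDLE action=arm_retract
8. evStop: (IDLE) → mode=GRASP action=spin_ccw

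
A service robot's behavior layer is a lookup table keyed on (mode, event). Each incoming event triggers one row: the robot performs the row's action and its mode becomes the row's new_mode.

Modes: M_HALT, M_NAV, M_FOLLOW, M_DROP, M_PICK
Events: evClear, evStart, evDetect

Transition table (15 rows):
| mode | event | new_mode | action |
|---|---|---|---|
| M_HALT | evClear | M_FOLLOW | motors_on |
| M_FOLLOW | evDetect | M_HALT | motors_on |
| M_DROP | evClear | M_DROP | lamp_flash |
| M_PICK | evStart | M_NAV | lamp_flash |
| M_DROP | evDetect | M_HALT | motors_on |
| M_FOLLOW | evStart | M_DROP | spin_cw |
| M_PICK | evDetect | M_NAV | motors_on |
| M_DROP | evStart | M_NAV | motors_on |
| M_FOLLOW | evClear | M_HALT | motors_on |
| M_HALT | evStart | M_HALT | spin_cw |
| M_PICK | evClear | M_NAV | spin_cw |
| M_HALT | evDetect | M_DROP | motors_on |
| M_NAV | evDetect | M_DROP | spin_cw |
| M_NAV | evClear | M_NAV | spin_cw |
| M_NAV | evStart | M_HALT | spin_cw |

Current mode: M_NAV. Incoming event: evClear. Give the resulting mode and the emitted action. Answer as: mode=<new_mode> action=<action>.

mode=M_NAV action=spin_cw

current mode = M_NAV; filter table to that mode:
  (M_NAV, evDetect) → (M_DROP, spin_cw)
  (M_NAV, evClear) → (M_NAV, spin_cw)  ← event matches
  (M_NAV, evStart) → (M_HALT, spin_cw)
event = evClear selects (M_NAV, spin_cw)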